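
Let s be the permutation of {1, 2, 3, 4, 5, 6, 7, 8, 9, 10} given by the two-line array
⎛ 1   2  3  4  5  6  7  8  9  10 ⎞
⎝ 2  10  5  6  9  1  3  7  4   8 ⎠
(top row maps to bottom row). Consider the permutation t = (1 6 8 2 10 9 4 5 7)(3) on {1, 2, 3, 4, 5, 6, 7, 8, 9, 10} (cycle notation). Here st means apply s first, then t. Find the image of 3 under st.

(st)(3) = t(s(3)). s(3) = 5, then t(5) = 7. So (st)(3) = 7.

7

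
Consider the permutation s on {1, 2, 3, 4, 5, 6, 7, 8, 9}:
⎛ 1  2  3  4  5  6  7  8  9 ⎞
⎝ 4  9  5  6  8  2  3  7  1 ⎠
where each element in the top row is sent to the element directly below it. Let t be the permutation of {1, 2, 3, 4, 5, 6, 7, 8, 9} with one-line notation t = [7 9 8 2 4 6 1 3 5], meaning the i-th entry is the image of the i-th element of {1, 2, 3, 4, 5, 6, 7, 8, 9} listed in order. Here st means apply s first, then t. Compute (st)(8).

First apply s: s(8) = 7, then t(7) = 1. Thus (st)(8) = 1.

1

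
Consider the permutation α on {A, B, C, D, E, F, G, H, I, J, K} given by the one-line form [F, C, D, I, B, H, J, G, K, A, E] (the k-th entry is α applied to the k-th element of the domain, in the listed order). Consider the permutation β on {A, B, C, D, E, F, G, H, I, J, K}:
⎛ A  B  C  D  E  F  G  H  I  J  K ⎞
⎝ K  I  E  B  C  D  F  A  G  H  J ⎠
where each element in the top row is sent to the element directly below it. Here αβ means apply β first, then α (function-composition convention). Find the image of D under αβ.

First apply β: β(D) = B, then α(B) = C. Thus (αβ)(D) = C.

C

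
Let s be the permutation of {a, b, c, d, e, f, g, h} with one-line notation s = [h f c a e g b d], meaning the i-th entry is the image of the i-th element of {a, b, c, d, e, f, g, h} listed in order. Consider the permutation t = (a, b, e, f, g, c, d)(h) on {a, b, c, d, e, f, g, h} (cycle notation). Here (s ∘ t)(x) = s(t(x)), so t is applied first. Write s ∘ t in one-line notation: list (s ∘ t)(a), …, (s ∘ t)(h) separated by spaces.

For each element, apply t then s: a → b → f; b → e → e; c → d → a; d → a → h; e → f → g; f → g → b; g → c → c; h → h → d.
Collecting the images, s ∘ t = [f e a h g b c d].

f e a h g b c d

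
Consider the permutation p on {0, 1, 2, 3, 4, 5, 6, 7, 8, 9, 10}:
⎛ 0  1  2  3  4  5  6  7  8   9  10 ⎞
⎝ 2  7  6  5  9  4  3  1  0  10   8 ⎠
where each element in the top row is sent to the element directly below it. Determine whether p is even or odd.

In disjoint-cycle form the cycle lengths are 9, 2.
A cycle of length ℓ contributes ℓ−1 transpositions, so p is a product of 8 + 1 = 9 transpositions — odd.

odd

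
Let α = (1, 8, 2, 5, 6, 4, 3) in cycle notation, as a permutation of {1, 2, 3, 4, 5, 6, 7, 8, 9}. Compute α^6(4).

6

4 lies in the 7-cycle (1, 8, 2, 5, 6, 4, 3).
Stepping 6 places around the cycle: 4 → 3 → 1 → 8 → 2 → 5 → 6.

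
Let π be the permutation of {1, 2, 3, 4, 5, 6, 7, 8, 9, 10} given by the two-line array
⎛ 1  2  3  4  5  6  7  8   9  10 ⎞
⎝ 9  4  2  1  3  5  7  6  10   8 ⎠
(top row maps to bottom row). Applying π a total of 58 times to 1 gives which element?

Tracing 1 → 9 → … returns to 1 after 9 steps, so 1 lies in a 9-cycle (1, 9, 10, 8, 6, 5, 3, 2, 4).
Since the cycle has length 9, π^58 acts on it the same as π^4 (58 mod 9 = 4).
Advancing 4 steps from 1: 1 → 9 → 10 → 8 → 6.

6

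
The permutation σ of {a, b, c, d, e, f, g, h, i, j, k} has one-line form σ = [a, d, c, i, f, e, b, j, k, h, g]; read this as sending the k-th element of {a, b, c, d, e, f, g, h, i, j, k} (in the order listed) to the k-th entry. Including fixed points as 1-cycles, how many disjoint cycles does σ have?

The cycle decomposition is (a)(b, d, i, k, g)(c)(e, f)(h, j), which has 5 cycles (counting 1-cycles).

5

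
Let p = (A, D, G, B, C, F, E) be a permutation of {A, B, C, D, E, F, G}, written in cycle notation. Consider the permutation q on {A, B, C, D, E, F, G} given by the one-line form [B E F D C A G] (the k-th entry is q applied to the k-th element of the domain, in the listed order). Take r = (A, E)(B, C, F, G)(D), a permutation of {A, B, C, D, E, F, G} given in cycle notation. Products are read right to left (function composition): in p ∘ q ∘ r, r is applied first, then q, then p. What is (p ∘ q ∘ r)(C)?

D

(p ∘ q ∘ r)(C) = p(q(r(C))). r(C) = F, then q(F) = A, then p(A) = D, so the result is D.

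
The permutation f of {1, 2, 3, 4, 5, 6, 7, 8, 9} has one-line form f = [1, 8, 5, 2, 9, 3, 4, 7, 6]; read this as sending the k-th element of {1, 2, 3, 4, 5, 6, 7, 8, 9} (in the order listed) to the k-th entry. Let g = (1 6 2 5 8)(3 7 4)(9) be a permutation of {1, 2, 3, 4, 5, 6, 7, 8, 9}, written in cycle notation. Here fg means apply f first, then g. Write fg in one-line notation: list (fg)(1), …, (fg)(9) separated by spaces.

Chase each element through f then g: 1 → 1 → 6; 2 → 8 → 1; 3 → 5 → 8; 4 → 2 → 5; 5 → 9 → 9; 6 → 3 → 7; 7 → 4 → 3; 8 → 7 → 4; 9 → 6 → 2.
So fg in one-line form is 6 1 8 5 9 7 3 4 2.

6 1 8 5 9 7 3 4 2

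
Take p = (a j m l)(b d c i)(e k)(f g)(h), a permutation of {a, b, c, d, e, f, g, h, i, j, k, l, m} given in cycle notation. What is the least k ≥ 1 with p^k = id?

4

The disjoint cycles have lengths 4, 4, 2, 2, 1.
The order of p is the least common multiple of its cycle lengths: lcm(4, 4, 2, 2) = 4.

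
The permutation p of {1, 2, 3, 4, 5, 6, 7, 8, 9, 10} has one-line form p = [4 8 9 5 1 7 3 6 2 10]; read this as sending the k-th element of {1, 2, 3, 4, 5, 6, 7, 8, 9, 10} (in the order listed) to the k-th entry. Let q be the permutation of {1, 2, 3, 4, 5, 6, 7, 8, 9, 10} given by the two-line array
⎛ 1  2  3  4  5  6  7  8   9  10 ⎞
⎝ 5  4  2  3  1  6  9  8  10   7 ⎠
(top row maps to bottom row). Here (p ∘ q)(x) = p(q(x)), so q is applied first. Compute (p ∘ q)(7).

2

(p ∘ q)(7) = p(q(7)). q(7) = 9, then p(9) = 2. So (p ∘ q)(7) = 2.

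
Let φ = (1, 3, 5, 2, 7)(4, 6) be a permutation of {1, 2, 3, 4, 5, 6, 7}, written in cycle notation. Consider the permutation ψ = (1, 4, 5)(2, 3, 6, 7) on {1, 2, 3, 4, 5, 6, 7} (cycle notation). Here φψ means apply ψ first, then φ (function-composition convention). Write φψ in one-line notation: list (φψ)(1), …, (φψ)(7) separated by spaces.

(φψ)(x) = φ(ψ(x)). Computing each image: φ(ψ(1)) = φ(4) = 6, φ(ψ(2)) = φ(3) = 5, φ(ψ(3)) = φ(6) = 4, φ(ψ(4)) = φ(5) = 2, φ(ψ(5)) = φ(1) = 3, φ(ψ(6)) = φ(7) = 1, φ(ψ(7)) = φ(2) = 7.
Hence φψ = [6 5 4 2 3 1 7].

6 5 4 2 3 1 7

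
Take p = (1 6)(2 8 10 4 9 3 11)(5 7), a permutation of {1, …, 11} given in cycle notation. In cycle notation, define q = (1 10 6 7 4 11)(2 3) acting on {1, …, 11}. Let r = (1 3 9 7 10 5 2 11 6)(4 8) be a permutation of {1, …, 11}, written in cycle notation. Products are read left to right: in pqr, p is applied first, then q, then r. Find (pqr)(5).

Apply the permutations in order: p(5) = 7, then q(7) = 4, then r(4) = 8. So (pqr)(5) = 8.

8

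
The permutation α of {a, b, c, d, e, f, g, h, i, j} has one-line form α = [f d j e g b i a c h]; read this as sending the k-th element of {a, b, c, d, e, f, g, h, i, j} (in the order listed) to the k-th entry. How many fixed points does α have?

No element satisfies α(x) = x, so there are 0 fixed points.

0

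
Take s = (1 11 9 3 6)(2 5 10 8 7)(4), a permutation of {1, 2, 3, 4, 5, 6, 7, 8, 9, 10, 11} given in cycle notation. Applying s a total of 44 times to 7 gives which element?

8

7 lies in the 5-cycle (2 5 10 8 7).
Powers repeat with period 5 on this cycle, and 44 mod 5 = 4, so s^44(7) = s^4(7).
Advancing 4 steps from 7: 7 → 2 → 5 → 10 → 8.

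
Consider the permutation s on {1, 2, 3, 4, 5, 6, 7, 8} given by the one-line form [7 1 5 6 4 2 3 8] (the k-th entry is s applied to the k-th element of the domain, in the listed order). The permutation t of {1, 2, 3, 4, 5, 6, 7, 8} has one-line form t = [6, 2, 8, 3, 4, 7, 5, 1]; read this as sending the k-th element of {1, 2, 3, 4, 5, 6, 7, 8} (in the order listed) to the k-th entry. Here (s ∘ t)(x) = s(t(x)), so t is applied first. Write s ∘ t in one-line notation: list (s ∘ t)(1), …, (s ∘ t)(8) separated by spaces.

(s ∘ t)(x) = s(t(x)). Computing each image: s(t(1)) = s(6) = 2, s(t(2)) = s(2) = 1, s(t(3)) = s(8) = 8, s(t(4)) = s(3) = 5, s(t(5)) = s(4) = 6, s(t(6)) = s(7) = 3, s(t(7)) = s(5) = 4, s(t(8)) = s(1) = 7.
Hence s ∘ t = [2 1 8 5 6 3 4 7].

2 1 8 5 6 3 4 7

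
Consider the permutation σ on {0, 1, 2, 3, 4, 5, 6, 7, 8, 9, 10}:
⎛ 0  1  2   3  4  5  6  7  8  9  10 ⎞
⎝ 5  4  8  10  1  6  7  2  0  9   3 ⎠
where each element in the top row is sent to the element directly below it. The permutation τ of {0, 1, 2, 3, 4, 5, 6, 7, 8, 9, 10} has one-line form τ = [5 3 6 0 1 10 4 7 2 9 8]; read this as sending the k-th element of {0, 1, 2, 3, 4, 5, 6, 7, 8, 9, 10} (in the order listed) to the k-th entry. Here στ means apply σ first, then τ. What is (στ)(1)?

1

(στ)(1) = τ(σ(1)). σ(1) = 4, then τ(4) = 1. So (στ)(1) = 1.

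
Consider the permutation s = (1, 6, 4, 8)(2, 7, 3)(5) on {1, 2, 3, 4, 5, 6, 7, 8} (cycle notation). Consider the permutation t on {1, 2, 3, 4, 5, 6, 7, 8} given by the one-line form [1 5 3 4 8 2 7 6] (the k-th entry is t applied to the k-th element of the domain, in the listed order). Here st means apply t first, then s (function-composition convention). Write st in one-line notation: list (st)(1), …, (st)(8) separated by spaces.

6 5 2 8 1 7 3 4

For each element, apply t then s: 1 → 1 → 6; 2 → 5 → 5; 3 → 3 → 2; 4 → 4 → 8; 5 → 8 → 1; 6 → 2 → 7; 7 → 7 → 3; 8 → 6 → 4.
Collecting the images, st = [6 5 2 8 1 7 3 4].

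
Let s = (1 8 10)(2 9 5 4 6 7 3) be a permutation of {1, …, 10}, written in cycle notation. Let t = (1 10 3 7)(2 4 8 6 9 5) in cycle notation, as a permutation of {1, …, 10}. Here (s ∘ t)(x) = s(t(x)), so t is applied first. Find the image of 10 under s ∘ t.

(s ∘ t)(10) = s(t(10)). t(10) = 3, then s(3) = 2. So (s ∘ t)(10) = 2.

2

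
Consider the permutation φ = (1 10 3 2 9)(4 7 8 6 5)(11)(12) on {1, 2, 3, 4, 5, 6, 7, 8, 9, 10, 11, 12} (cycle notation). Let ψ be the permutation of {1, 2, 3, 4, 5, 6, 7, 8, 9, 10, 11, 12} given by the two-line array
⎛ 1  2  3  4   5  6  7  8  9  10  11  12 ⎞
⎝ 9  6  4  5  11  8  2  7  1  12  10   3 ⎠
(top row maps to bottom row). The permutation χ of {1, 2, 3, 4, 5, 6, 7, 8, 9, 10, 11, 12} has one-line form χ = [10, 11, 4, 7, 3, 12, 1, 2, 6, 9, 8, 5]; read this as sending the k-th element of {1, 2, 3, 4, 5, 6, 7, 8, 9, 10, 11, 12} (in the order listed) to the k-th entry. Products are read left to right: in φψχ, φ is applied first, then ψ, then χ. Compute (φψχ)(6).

8

(φψχ)(6) = χ(ψ(φ(6))). φ(6) = 5, then ψ(5) = 11, then χ(11) = 8, so the result is 8.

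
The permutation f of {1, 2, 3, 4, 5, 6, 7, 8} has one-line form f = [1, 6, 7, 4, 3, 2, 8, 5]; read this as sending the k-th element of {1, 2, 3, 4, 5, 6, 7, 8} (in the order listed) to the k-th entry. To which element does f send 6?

6 is element number 6 of the domain, and entry number 6 of the one-line form is 2, so f(6) = 2.

2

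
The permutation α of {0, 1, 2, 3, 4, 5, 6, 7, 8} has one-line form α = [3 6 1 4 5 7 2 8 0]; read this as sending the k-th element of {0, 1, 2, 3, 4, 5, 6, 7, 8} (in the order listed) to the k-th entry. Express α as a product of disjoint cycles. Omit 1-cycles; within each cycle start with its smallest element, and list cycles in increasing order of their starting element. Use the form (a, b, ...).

From 0: 0 → 3 → 4 → 5 → 7 → 8 → 0, closing the cycle (0, 3, 4, 5, 7, 8).
Repeating from the next unused element and collecting all non-trivial cycles gives (0, 3, 4, 5, 7, 8)(1, 6, 2).

(0, 3, 4, 5, 7, 8)(1, 6, 2)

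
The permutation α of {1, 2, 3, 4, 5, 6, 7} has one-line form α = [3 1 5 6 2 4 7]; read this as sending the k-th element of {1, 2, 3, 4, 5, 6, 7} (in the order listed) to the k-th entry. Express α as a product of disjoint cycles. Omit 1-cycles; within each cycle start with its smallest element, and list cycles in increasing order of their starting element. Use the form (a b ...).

(1 3 5 2)(4 6)

Iterating α from 1 gives 1 → 3 → 5 → 2 → 1; that is the 4-cycle (1 3 5 2).
Repeating from the next unused element and collecting all non-trivial cycles gives (1 3 5 2)(4 6).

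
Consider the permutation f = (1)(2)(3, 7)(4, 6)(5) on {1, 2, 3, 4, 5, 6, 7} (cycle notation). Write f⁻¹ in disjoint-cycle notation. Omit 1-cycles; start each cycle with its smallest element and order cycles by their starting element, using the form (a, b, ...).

(3, 7)(4, 6)

Inverting a permutation written in cycle notation just reverses the order within every cycle.
After reversing and putting each cycle's least element first, f⁻¹ = (3, 7)(4, 6).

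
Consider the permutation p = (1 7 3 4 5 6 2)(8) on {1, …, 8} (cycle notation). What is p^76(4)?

4 lies in the 7-cycle (1 7 3 4 5 6 2).
Since the cycle has length 7, p^76 acts on it the same as p^6 (76 mod 7 = 6).
Advancing 6 steps from 4: 4 → 5 → 6 → 2 → 1 → 7 → 3.

3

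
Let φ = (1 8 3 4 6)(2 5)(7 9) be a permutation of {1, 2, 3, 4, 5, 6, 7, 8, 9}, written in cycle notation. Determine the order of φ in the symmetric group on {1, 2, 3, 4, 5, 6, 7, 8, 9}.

The cycle type of φ is (5, 2, 2).
Since disjoint cycles commute, ord(φ) = lcm(5, 2, 2) = 10.

10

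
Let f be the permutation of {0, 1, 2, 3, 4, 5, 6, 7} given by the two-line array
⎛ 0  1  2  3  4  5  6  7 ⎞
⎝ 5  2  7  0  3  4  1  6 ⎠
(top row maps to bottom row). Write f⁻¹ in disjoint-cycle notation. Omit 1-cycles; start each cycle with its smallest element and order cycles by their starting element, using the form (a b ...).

(0 3 4 5)(1 6 7 2)

The cycle decomposition of f is (0 5 4 3)(1 2 7 6).
The inverse reverses every cycle; in canonical form, f⁻¹ = (0 3 4 5)(1 6 7 2).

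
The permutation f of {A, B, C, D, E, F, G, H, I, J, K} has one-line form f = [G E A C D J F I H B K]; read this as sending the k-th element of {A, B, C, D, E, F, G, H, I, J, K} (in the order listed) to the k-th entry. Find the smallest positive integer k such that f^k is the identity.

The disjoint-cycle form of f has cycle lengths 8, 2, 1.
The order is lcm(8, 2) = 8.

8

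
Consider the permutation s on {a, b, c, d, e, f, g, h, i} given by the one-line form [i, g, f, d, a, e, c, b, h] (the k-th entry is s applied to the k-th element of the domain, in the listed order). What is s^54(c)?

Tracing c → f → … returns to c after 8 steps, so c lies in an 8-cycle (a i h b g c f e).
Powers repeat with period 8 on this cycle, and 54 mod 8 = 6, so s^54(c) = s^6(c).
Stepping 6 places around the cycle: c → f → e → a → i → h → b.

b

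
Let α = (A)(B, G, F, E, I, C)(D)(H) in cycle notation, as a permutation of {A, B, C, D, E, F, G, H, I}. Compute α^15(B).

B lies in the 6-cycle (B, G, F, E, I, C).
On a 6-cycle, α^6 is the identity, so α^15 = α^3 there (15 ≡ 3 mod 6).
Stepping 3 places around the cycle: B → G → F → E.

E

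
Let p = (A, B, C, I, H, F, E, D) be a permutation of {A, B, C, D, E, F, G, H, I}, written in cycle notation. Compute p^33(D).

A

D lies in the 8-cycle (A, B, C, I, H, F, E, D).
Since the cycle has length 8, p^33 acts on it the same as p^1 (33 mod 8 = 1).
Advancing 1 step from D: D → A.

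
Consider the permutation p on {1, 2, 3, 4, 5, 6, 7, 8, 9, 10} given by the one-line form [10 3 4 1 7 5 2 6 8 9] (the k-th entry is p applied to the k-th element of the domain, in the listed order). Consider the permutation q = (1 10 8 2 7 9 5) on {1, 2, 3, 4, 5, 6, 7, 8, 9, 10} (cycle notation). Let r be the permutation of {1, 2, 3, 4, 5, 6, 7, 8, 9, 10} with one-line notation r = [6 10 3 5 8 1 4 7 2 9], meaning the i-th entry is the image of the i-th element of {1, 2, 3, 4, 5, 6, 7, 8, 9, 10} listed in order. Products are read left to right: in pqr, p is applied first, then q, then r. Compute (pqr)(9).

Apply the permutations in order: p(9) = 8, then q(8) = 2, then r(2) = 10. So (pqr)(9) = 10.

10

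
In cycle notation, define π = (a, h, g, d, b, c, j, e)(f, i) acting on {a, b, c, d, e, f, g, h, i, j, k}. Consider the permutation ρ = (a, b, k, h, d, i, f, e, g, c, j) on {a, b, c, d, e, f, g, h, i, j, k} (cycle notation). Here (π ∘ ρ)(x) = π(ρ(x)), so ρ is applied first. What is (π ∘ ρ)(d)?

f

(π ∘ ρ)(d) = π(ρ(d)). ρ(d) = i, then π(i) = f. So (π ∘ ρ)(d) = f.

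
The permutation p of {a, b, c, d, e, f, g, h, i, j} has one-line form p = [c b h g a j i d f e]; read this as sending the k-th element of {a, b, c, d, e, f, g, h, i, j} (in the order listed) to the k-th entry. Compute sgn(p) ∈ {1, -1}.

In disjoint-cycle form the cycle lengths are 9, 1.
A cycle of length ℓ contributes ℓ−1 transpositions, so p is a product of 8 transpositions — even.

1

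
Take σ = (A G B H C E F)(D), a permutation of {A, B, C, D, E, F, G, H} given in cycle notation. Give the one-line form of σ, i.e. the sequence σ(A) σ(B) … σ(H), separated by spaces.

G H E D F A B C

Image by image: A→G, B→H, C→E, D→D, E→F, F→A, G→B, H→C.
Listing these in domain order gives G H E D F A B C.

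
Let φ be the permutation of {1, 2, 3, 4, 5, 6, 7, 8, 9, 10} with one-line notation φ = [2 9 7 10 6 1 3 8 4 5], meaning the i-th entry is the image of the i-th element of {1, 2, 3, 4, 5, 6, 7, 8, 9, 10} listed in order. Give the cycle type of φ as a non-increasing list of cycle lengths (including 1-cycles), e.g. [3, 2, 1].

The disjoint cycles are (1, 2, 9, 4, 10, 5, 6)(3, 7)(8), with lengths 7, 2, 1 in non-increasing order.

[7, 2, 1]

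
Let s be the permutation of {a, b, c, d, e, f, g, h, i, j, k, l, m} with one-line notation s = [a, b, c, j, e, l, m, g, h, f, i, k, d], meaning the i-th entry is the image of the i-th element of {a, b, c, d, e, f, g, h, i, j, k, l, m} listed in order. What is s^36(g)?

g

Tracing g → m → … returns to g after 9 steps, so g lies in a 9-cycle (d, j, f, l, k, i, h, g, m).
Since the cycle has length 9, s^36 acts on it the same as s^0 (36 mod 9 = 0).
So s^36(g) = g.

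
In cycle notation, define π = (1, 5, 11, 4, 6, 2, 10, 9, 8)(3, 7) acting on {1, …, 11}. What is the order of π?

The cycle type of π is (9, 2).
The order of π is the least common multiple of its cycle lengths: lcm(9, 2) = 18.

18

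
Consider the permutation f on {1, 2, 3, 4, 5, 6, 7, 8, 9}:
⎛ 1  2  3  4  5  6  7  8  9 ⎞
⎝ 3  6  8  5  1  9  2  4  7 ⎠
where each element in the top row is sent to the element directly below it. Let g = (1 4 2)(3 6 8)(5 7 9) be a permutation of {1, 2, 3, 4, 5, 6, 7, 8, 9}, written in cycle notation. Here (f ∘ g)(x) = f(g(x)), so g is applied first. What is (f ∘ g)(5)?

(f ∘ g)(5) = f(g(5)). g(5) = 7, then f(7) = 2. So (f ∘ g)(5) = 2.

2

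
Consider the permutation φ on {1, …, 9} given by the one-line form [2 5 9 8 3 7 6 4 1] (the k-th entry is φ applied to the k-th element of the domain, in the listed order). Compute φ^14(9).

Tracing 9 → 1 → … returns to 9 after 5 steps, so 9 lies in a 5-cycle (1, 2, 5, 3, 9).
On a 5-cycle, φ^5 is the identity, so φ^14 = φ^4 there (14 ≡ 4 mod 5).
Stepping 4 places around the cycle: 9 → 1 → 2 → 5 → 3.

3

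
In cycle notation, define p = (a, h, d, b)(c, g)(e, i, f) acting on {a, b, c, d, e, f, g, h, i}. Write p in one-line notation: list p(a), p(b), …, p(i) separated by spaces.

h a g b i e c d f

Reading each image from the cycles: a→h, b→a, c→g, d→b, e→i, f→e, g→c, h→d, i→f.
So the one-line form is h a g b i e c d f.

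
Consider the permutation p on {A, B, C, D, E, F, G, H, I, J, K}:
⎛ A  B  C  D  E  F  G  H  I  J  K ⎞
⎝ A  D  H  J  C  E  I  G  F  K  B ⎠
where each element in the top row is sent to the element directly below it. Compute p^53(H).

C

Tracing H → G → … returns to H after 6 steps, so H lies in a 6-cycle (C H G I F E).
Powers repeat with period 6 on this cycle, and 53 mod 6 = 5, so p^53(H) = p^5(H).
Advancing 5 steps from H: H → G → I → F → E → C.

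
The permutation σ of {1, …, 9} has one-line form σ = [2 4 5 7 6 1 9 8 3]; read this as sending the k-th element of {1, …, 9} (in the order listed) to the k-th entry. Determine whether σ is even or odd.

In disjoint-cycle form the cycle lengths are 8, 1.
A cycle is odd iff its length is even; σ has 1 even-length cycle, so sgn(σ) = (−1)^1 and σ is odd.

odd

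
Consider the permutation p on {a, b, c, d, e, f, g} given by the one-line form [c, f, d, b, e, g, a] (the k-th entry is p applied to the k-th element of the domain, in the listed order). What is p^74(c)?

Tracing c → d → … returns to c after 6 steps, so c lies in a 6-cycle (a, c, d, b, f, g).
Powers repeat with period 6 on this cycle, and 74 mod 6 = 2, so p^74(c) = p^2(c).
Advancing 2 steps from c: c → d → b.

b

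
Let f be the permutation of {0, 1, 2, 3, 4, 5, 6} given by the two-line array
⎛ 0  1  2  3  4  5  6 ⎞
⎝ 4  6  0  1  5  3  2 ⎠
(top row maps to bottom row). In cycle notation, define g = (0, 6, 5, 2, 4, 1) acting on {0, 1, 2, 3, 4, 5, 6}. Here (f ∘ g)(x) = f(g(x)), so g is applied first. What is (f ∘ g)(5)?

0

g(5) = 2, then f(2) = 0; composing gives (f ∘ g)(5) = 0.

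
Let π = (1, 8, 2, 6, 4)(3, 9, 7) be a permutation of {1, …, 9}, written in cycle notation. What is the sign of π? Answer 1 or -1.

1

The cycle lengths are 5, 3, 1.
A cycle of length ℓ contributes ℓ−1 transpositions, so π is a product of 4 + 2 = 6 transpositions — even.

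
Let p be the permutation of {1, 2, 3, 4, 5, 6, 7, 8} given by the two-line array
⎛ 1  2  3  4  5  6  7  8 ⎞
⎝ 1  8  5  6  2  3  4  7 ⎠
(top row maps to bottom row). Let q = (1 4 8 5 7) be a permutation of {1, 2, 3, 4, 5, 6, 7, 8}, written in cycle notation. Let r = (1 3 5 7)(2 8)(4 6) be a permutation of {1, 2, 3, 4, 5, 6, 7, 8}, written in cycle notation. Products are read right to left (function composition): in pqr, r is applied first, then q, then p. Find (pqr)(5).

(pqr)(5) = p(q(r(5))). r(5) = 7, then q(7) = 1, then p(1) = 1, so the result is 1.

1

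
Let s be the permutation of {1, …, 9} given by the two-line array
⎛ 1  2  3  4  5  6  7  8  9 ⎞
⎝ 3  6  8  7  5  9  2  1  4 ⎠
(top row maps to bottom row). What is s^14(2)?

Tracing 2 → 6 → … returns to 2 after 5 steps, so 2 lies in a 5-cycle (2, 6, 9, 4, 7).
Since the cycle has length 5, s^14 acts on it the same as s^4 (14 mod 5 = 4).
Advancing 4 steps from 2: 2 → 6 → 9 → 4 → 7.

7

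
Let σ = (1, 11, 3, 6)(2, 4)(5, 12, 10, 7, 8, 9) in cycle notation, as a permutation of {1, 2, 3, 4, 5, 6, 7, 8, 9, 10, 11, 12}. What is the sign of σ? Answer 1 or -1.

-1

The cycle lengths are 6, 4, 2.
A cycle of length ℓ contributes ℓ−1 transpositions, so σ is a product of 5 + 3 + 1 = 9 transpositions — odd.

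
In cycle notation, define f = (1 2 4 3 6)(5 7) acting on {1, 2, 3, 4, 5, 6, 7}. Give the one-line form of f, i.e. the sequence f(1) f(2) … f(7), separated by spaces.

Image by image: 1→2, 2→4, 3→6, 4→3, 5→7, 6→1, 7→5.
Listing these in domain order gives 2 4 6 3 7 1 5.

2 4 6 3 7 1 5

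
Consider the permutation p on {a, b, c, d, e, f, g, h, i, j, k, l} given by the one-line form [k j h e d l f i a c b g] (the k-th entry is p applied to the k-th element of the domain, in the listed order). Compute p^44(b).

c

Tracing b → j → … returns to b after 7 steps, so b lies in a 7-cycle (a k b j c h i).
Since the cycle has length 7, p^44 acts on it the same as p^2 (44 mod 7 = 2).
Stepping 2 places around the cycle: b → j → c.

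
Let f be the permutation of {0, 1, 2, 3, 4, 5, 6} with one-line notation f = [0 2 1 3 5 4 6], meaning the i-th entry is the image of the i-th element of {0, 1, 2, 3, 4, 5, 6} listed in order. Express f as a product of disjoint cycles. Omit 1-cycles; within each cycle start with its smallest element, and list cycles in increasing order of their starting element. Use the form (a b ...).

Iterating f from 1 gives 1 → 2 → 1; that is the 2-cycle (1 2).
Continuing from each remaining unvisited element yields (1 2)(4 5).

(1 2)(4 5)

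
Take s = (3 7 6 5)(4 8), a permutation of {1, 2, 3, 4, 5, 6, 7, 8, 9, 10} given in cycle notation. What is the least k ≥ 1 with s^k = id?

4

The disjoint cycles have lengths 4, 2, 1, 1, 1, 1.
The order of s is the least common multiple of its cycle lengths: lcm(4, 2) = 4.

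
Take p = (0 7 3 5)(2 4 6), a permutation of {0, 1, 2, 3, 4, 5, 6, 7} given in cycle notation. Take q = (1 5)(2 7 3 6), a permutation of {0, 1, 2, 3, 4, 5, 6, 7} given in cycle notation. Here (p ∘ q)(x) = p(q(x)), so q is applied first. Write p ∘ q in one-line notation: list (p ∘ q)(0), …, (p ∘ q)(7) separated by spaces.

7 0 3 2 6 1 4 5

For each element, apply q then p: 0 → 0 → 7; 1 → 5 → 0; 2 → 7 → 3; 3 → 6 → 2; 4 → 4 → 6; 5 → 1 → 1; 6 → 2 → 4; 7 → 3 → 5.
So p ∘ q in one-line form is 7 0 3 2 6 1 4 5.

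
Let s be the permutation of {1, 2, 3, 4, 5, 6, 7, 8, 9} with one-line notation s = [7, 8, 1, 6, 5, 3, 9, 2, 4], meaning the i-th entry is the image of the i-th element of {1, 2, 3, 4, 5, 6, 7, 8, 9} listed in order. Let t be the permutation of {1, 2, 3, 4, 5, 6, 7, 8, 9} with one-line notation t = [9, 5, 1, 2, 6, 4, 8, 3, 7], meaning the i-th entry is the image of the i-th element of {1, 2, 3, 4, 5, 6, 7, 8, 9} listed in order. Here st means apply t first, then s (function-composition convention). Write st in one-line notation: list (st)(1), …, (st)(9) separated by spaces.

For each element, apply t then s: 1 → 9 → 4; 2 → 5 → 5; 3 → 1 → 7; 4 → 2 → 8; 5 → 6 → 3; 6 → 4 → 6; 7 → 8 → 2; 8 → 3 → 1; 9 → 7 → 9.
Collecting the images, st = [4 5 7 8 3 6 2 1 9].

4 5 7 8 3 6 2 1 9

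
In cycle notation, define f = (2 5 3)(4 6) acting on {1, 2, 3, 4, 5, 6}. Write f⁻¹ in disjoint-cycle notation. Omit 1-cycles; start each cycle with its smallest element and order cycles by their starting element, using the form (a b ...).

(2 3 5)(4 6)

If f sends a → b within a cycle, f⁻¹ sends b → a; equivalently, reverse each cycle.
After reversing and putting each cycle's least element first, f⁻¹ = (2 3 5)(4 6).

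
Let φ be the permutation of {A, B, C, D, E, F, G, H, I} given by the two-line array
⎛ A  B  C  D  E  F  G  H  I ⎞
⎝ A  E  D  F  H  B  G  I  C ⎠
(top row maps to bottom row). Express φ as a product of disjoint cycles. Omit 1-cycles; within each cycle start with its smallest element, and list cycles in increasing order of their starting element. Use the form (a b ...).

From B: B → E → H → I → C → D → F → B, closing the cycle (B E H I C D F).
Repeating from the next unused element and collecting all non-trivial cycles gives (B E H I C D F).

(B E H I C D F)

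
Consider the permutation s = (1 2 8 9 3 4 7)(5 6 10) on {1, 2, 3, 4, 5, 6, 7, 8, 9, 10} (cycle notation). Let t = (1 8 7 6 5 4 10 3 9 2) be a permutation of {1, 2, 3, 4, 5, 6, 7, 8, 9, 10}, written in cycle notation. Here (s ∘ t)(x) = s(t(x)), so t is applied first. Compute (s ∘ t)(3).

3

First apply t: t(3) = 9, then s(9) = 3. Thus (s ∘ t)(3) = 3.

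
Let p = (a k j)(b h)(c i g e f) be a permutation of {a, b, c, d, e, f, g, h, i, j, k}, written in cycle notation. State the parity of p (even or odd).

The cycle lengths are 5, 3, 2, 1.
A cycle is odd iff its length is even; p has 1 even-length cycle, so sgn(p) = (−1)^1 and p is odd.

odd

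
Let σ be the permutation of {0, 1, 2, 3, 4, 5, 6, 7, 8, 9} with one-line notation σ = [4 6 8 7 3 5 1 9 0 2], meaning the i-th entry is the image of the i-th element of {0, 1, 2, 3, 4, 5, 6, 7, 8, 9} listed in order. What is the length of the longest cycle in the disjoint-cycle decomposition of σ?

7

Decomposing into disjoint cycles gives (0, 4, 3, 7, 9, 2, 8)(1, 6); the longest has length 7.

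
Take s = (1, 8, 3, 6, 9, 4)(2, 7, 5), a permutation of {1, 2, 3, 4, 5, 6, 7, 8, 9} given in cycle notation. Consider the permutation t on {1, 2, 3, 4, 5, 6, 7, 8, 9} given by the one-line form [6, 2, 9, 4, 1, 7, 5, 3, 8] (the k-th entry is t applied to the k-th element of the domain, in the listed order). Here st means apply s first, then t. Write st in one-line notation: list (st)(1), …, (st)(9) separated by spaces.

3 5 7 6 2 8 1 9 4

Chase each element through s then t: 1 → 8 → 3; 2 → 7 → 5; 3 → 6 → 7; 4 → 1 → 6; 5 → 2 → 2; 6 → 9 → 8; 7 → 5 → 1; 8 → 3 → 9; 9 → 4 → 4.
Collecting the images, st = [3 5 7 6 2 8 1 9 4].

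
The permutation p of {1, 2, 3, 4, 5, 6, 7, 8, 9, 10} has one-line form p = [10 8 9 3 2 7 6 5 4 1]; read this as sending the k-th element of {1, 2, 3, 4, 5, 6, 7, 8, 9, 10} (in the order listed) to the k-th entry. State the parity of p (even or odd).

In disjoint-cycle form the cycle lengths are 3, 3, 2, 2.
A cycle of length ℓ contributes ℓ−1 transpositions, so p is a product of 2 + 2 + 1 + 1 = 6 transpositions — even.

even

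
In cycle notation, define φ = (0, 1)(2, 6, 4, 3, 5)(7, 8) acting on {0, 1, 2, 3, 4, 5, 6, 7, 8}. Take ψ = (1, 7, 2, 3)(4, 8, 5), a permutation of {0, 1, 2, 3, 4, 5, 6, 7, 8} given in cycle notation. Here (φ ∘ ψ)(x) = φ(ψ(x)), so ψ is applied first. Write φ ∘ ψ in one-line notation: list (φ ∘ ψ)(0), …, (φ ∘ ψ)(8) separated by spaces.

1 8 5 0 7 3 4 6 2

(φ ∘ ψ)(x) = φ(ψ(x)). Computing each image: φ(ψ(0)) = φ(0) = 1, φ(ψ(1)) = φ(7) = 8, φ(ψ(2)) = φ(3) = 5, φ(ψ(3)) = φ(1) = 0, φ(ψ(4)) = φ(8) = 7, φ(ψ(5)) = φ(4) = 3, φ(ψ(6)) = φ(6) = 4, φ(ψ(7)) = φ(2) = 6, φ(ψ(8)) = φ(5) = 2.
Hence φ ∘ ψ = [1 8 5 0 7 3 4 6 2].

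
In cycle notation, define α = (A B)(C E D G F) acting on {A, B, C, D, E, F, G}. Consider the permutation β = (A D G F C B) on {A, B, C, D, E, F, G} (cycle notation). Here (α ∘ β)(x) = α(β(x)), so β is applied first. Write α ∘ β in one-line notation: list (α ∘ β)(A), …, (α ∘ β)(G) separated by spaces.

For each element, apply β then α: A → D → G; B → A → B; C → B → A; D → G → F; E → E → D; F → C → E; G → F → C.
So α ∘ β in one-line form is G B A F D E C.

G B A F D E C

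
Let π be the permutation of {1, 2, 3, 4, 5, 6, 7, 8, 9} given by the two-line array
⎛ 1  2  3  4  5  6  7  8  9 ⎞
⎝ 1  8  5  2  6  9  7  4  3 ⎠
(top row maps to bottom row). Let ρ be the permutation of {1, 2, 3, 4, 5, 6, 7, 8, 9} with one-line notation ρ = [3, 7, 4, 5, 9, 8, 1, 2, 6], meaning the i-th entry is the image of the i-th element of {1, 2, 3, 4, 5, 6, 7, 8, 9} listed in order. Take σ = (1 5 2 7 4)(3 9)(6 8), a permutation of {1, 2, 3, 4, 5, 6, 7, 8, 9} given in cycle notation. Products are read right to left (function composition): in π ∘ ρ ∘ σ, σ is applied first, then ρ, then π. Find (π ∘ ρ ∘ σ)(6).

8

(π ∘ ρ ∘ σ)(6) = π(ρ(σ(6))). σ(6) = 8, then ρ(8) = 2, then π(2) = 8, so the result is 8.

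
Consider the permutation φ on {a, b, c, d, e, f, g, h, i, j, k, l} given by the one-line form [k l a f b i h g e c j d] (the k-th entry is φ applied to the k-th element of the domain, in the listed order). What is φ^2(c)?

k

Tracing c → a → … returns to c after 4 steps, so c lies in a 4-cycle (a, k, j, c).
Advancing 2 steps from c: c → a → k.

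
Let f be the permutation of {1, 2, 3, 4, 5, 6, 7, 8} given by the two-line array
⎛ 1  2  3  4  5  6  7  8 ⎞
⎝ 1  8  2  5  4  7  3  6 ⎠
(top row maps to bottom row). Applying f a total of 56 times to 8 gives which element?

Tracing 8 → 6 → … returns to 8 after 5 steps, so 8 lies in a 5-cycle (2 8 6 7 3).
Since the cycle has length 5, f^56 acts on it the same as f^1 (56 mod 5 = 1).
Stepping 1 place around the cycle: 8 → 6.

6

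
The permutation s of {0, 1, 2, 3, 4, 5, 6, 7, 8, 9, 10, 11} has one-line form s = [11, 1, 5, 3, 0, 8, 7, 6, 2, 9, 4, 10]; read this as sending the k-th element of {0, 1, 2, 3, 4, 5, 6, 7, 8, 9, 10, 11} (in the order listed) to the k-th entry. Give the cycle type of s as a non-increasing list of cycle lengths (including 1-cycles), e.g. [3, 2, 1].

The disjoint cycles are (0 11 10 4)(1)(2 5 8)(3)(6 7)(9), with lengths 4, 3, 2, 1, 1, 1 in non-increasing order.

[4, 3, 2, 1, 1, 1]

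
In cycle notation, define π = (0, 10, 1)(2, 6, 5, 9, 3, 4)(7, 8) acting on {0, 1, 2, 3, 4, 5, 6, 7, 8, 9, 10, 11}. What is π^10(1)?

1 lies in the 3-cycle (0, 10, 1).
Since the cycle has length 3, π^10 acts on it the same as π^1 (10 mod 3 = 1).
Stepping 1 place around the cycle: 1 → 0.

0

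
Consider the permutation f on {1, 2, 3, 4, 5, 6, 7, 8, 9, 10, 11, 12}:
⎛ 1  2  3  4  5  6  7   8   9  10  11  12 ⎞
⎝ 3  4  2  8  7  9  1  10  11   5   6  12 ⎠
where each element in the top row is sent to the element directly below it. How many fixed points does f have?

1

The fixed points (elements with f(x) = x) are {12}, so there is 1.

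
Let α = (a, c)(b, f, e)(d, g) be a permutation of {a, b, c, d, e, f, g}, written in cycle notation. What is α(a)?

c

a appears in (a, c); the next entry (wrapping around) is c.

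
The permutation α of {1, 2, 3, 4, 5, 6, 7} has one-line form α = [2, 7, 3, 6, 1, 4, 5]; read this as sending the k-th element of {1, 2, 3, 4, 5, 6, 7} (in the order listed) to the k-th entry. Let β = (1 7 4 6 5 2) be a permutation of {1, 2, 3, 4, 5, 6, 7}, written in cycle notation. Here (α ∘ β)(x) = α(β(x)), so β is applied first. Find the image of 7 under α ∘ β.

(α ∘ β)(7) = α(β(7)). β(7) = 4, then α(4) = 6. So (α ∘ β)(7) = 6.

6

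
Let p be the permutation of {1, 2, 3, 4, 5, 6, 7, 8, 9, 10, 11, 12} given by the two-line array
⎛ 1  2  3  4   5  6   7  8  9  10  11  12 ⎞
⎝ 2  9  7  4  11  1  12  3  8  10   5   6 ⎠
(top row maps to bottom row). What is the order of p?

The disjoint-cycle form of p has cycle lengths 8, 2, 1, 1.
The order of p is the least common multiple of its cycle lengths: lcm(8, 2) = 8.

8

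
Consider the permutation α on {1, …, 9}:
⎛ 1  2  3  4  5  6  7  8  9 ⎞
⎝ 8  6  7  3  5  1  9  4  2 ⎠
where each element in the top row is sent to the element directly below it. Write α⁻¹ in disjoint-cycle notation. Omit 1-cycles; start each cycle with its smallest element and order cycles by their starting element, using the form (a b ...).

(1 6 2 9 7 3 4 8)

First write α in disjoint cycles: (1 8 4 3 7 9 2 6).
Reversing each cycle (and rotating so the smallest element leads) gives α⁻¹ = (1 6 2 9 7 3 4 8).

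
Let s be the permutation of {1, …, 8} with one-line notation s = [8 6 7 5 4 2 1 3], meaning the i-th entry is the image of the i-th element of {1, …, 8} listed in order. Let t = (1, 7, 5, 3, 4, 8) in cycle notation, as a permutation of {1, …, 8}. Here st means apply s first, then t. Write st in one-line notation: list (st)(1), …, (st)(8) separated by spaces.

Chase each element through s then t: 1 → 8 → 1; 2 → 6 → 6; 3 → 7 → 5; 4 → 5 → 3; 5 → 4 → 8; 6 → 2 → 2; 7 → 1 → 7; 8 → 3 → 4.
Collecting the images, st = [1 6 5 3 8 2 7 4].

1 6 5 3 8 2 7 4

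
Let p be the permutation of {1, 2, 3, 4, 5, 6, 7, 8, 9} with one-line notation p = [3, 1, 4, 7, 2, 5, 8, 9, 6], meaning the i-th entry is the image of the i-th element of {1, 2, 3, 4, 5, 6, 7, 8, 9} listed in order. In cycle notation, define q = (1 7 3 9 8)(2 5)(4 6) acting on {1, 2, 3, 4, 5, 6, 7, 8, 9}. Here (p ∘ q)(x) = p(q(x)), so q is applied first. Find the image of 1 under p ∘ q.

8

First apply q: q(1) = 7, then p(7) = 8. Thus (p ∘ q)(1) = 8.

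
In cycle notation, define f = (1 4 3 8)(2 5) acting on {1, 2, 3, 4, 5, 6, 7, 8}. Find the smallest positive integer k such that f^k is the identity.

The disjoint cycles have lengths 4, 2, 1, 1.
Since disjoint cycles commute, ord(f) = lcm(4, 2) = 4.

4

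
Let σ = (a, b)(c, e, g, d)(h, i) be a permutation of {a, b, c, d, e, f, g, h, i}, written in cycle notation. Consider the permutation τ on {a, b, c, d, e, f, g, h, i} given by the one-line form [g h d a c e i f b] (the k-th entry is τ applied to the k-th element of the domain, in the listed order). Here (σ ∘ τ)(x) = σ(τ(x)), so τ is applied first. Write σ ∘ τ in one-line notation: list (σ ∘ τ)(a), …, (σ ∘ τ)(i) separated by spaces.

d i c b e g h f a

For each element, apply τ then σ: a → g → d; b → h → i; c → d → c; d → a → b; e → c → e; f → e → g; g → i → h; h → f → f; i → b → a.
So σ ∘ τ in one-line form is d i c b e g h f a.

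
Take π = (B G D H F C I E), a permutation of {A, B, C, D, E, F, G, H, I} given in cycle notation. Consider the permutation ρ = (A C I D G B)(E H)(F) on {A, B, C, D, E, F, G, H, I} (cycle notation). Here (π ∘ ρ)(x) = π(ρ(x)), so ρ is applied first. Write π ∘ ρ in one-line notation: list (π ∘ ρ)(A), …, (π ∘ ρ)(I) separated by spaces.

(π ∘ ρ)(x) = π(ρ(x)). Computing each image: π(ρ(A)) = π(C) = I, π(ρ(B)) = π(A) = A, π(ρ(C)) = π(I) = E, π(ρ(D)) = π(G) = D, π(ρ(E)) = π(H) = F, π(ρ(F)) = π(F) = C, π(ρ(G)) = π(B) = G, π(ρ(H)) = π(E) = B, π(ρ(I)) = π(D) = H.
Hence π ∘ ρ = [I A E D F C G B H].

I A E D F C G B H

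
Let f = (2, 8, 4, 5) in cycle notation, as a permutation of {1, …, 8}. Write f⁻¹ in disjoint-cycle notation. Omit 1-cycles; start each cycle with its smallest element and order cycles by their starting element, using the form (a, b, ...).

Inverting a permutation written in cycle notation just reverses the order within every cycle.
Reversing each cycle of f and rotating so the smallest element leads gives (2, 5, 4, 8).

(2, 5, 4, 8)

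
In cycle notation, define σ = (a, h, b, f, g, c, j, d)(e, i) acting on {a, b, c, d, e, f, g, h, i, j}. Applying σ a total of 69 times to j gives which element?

f

j lies in the 8-cycle (a, h, b, f, g, c, j, d).
Since the cycle has length 8, σ^69 acts on it the same as σ^5 (69 mod 8 = 5).
Advancing 5 steps from j: j → d → a → h → b → f.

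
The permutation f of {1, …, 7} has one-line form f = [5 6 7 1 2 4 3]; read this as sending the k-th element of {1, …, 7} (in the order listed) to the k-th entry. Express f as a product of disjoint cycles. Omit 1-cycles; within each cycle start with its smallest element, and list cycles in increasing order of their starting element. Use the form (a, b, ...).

Iterating f from 1 gives 1 → 5 → 2 → 6 → 4 → 1; that is the 5-cycle (1, 5, 2, 6, 4).
Continuing from each remaining unvisited element yields (1, 5, 2, 6, 4)(3, 7).

(1, 5, 2, 6, 4)(3, 7)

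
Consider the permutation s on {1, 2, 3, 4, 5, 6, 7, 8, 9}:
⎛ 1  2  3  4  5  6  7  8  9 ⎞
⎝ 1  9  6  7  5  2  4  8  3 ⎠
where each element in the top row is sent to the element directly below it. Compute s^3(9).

Tracing 9 → 3 → … returns to 9 after 4 steps, so 9 lies in a 4-cycle (2 9 3 6).
Advancing 3 steps from 9: 9 → 3 → 6 → 2.

2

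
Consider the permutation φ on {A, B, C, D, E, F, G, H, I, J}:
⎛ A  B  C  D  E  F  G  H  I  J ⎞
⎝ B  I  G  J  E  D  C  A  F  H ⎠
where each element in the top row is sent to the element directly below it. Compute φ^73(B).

Tracing B → I → … returns to B after 7 steps, so B lies in a 7-cycle (A, B, I, F, D, J, H).
Powers repeat with period 7 on this cycle, and 73 mod 7 = 3, so φ^73(B) = φ^3(B).
Advancing 3 steps from B: B → I → F → D.

D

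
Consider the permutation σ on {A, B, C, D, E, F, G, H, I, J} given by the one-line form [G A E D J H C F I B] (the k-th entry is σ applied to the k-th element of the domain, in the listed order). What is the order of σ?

6

Decomposing into disjoint cycles gives cycle lengths 6, 2, 1, 1.
The order is lcm(6, 2) = 6.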